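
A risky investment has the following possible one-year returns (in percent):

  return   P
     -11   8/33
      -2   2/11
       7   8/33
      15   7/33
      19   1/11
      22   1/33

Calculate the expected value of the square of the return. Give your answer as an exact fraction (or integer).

E[X²] = (8/33)·121 + (2/11)·4 + (8/33)·49 + (7/33)·225 + (1/11)·361 + (1/33)·484
     = 4526/33

4526/33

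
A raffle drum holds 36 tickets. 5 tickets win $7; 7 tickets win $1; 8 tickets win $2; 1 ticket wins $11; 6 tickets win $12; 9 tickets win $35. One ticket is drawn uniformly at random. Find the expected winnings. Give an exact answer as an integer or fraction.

38/3 dollars

E[payout] = (5/36)·7 + (7/36)·1 + (8/36)·2 + (1/36)·11 + (6/36)·12 + (9/36)·35 = 38/3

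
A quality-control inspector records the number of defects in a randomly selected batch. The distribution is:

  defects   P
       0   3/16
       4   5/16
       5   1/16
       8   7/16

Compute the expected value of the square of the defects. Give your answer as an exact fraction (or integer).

553/16

E[X²] = (3/16)·0 + (5/16)·16 + (1/16)·25 + (7/16)·64
     = 553/16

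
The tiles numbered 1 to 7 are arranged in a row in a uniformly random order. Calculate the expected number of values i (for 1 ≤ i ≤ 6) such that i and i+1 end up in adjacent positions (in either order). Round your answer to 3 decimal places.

For each i ∈ {1,…,6}, let Xᵢ = 1 if i and i+1 are adjacent. P(Xᵢ=1) = 2·(7−1)!/7! = 2/7.
By linearity, E[ΣXᵢ] = (6)·(2/7) = 12/7.
≈ 1.714

1.714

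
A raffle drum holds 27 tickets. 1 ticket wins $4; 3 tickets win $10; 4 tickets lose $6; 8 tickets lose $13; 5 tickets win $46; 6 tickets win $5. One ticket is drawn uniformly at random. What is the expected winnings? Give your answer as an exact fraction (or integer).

166/27 dollars

E[payout] = (1/27)·4 + (3/27)·10 + (4/27)·(-6) + (8/27)·(-13) + (5/27)·46 + (6/27)·5 = 166/27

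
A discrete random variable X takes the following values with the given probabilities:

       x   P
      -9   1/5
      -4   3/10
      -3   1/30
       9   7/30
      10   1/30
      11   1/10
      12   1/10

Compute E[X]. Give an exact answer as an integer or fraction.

E[X] = (1/5)·(-9) + (3/10)·(-4) + (1/30)·(-3) + (7/30)·9 + (1/30)·10 + (1/10)·11 + (1/10)·12
     = 49/30

49/30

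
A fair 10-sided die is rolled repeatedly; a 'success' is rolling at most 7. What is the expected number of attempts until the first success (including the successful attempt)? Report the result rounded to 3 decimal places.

1.429

For a geometric distribution, E[trials] = 1/p = 1/(7/10) = 10/7.
≈ 1.429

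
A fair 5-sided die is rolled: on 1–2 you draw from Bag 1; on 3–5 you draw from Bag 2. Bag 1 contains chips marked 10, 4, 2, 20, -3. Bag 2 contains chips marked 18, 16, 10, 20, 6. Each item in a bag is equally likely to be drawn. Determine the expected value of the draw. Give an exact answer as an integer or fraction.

276/25

E[X | Bag 1] = (10 + 4 + 2 + 20 − 3)/5 = 33/5
E[X | Bag 2] = (18 + 16 + 10 + 20 + 6)/5 = 14
E[X] = (2/5)·33/5 + (3/5)·14 = 276/25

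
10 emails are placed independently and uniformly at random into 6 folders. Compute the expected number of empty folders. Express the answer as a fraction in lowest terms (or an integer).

9765625/10077696

Let Xⱼ=1 if folder j is empty. P(Xⱼ=1) = ((6-1)/6)^10 = 9765625/60466176.
By linearity, E[#empty] = 6·9765625/60466176 = 9765625/10077696.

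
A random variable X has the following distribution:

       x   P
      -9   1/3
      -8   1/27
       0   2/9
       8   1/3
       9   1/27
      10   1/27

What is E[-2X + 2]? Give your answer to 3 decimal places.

1.852

E[-2x+2] = (1/3)·20 + (1/27)·18 + (2/9)·2 + (1/3)·(-14) + (1/27)·(-16) + (1/27)·(-18)
     = 50/27 ≈ 1.852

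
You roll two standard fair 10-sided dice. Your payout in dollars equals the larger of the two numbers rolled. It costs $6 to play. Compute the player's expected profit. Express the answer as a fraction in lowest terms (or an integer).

Distribution of the larger of the two numbers rolled: 1 w.p. 1/100, 2 w.p. 3/100, 3 w.p. 1/20, 4 w.p. 7/100, 5 w.p. 9/100, 6 w.p. 11/100, …
E[payout] = (1/100)·1 + (3/100)·2 + (1/20)·3 + (7/100)·4 + (9/100)·5 + (11/100)·6 + (13/100)·7 + (3/20)·8 + (17/100)·9 + (19/100)·10 = 143/20
Expected profit = 143/20 − 6 = 23/20

23/20 dollars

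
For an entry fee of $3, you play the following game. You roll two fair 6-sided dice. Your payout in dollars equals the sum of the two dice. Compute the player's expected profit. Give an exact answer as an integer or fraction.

$4

Distribution of the sum of the two dice: 2 w.p. 1/36, 3 w.p. 1/18, 4 w.p. 1/12, 5 w.p. 1/9, 6 w.p. 5/36, 7 w.p. 1/6, …
E[payout] = (1/36)·2 + (1/18)·3 + (1/12)·4 + (1/9)·5 + (5/36)·6 + (1/6)·7 + (5/36)·8 + (1/9)·9 + (1/12)·10 + (1/18)·11 + (1/36)·12 = 7
Expected profit = 7 − 3 = 4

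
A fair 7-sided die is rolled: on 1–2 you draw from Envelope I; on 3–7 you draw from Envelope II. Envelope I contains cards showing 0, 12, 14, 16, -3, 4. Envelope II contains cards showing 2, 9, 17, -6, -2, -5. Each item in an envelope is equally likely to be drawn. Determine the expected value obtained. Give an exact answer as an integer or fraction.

E[X | Envelope I] = (0 + 12 + 14 + 16 − 3 + 4)/6 = 43/6
E[X | Envelope II] = (2 + 9 + 17 − 6 − 2 − 5)/6 = 5/2
E[X] = (2/7)·43/6 + (5/7)·5/2 = 23/6

23/6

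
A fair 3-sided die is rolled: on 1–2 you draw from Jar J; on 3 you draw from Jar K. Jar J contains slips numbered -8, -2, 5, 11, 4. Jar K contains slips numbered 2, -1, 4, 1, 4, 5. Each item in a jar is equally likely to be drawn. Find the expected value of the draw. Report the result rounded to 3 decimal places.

E[X | Jar J] = (-8 − 2 + 5 + 11 + 4)/5 = 2
E[X | Jar K] = (2 − 1 + 4 + 1 + 4 + 5)/6 = 5/2
E[X] = (2/3)·2 + (1/3)·5/2 = 13/6 ≈ 2.167

2.167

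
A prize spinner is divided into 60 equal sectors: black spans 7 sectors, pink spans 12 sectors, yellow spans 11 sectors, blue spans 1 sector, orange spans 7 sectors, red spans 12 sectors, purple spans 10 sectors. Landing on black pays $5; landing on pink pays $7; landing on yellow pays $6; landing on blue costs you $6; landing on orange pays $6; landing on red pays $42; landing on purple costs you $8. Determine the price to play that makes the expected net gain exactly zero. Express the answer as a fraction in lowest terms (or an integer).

43/4 dollars

E[payout] = (7/60)·5 + (12/60)·7 + (11/60)·6 + (1/60)·(-6) + (7/60)·6 + (12/60)·42 + (10/60)·(-8) = 43/4
Fair fee = E[payout] = 43/4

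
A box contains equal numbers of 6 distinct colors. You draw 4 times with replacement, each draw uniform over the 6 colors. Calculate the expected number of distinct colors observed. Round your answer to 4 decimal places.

3.1065

Let Xⱼ=1 if type j appears at least once. P(Xⱼ=1) = 1 − ((6−1)/6)^4 = 671/1296.
E[#distinct] = 6·671/1296 = 671/216.
≈ 3.1065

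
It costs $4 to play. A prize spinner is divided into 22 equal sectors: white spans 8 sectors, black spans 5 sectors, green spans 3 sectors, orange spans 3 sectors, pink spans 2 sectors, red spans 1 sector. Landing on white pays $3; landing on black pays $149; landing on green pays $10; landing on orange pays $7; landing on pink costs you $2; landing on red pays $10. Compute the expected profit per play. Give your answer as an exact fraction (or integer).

369/11 dollars

E[payout] = (8/22)·3 + (5/22)·149 + (3/22)·10 + (3/22)·7 + (2/22)·(-2) + (1/22)·10 = 413/11
Expected profit = 413/11 − 4 = 369/11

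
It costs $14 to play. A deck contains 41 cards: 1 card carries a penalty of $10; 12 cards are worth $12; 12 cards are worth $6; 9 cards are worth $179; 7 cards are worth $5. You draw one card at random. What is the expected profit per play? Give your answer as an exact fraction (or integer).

1278/41 dollars

E[payout] = (1/41)·(-10) + (12/41)·12 + (12/41)·6 + (9/41)·179 + (7/41)·5 = 1852/41
Expected profit = 1852/41 − 14 = 1278/41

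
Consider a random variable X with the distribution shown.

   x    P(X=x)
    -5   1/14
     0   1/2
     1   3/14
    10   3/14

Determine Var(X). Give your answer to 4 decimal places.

E[X] = (1/14)·(-5) + (1/2)·0 + (3/14)·1 + (3/14)·10 = 2
E[X²] = (1/14)·25 + (1/2)·0 + (3/14)·1 + (3/14)·100 = 164/7
Var(X) = 164/7 − (2)² = 136/7 ≈ 19.4286

19.4286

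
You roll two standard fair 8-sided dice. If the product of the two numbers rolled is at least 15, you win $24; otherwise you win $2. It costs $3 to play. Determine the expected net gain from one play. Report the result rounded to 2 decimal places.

E[payout] = (29/64)·2 + (35/64)·24 = 449/32
Expected profit = 449/32 − 3 = 353/32 ≈ $11.03

$11.03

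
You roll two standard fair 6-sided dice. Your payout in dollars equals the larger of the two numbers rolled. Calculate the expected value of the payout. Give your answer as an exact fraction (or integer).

Distribution of the larger of the two numbers rolled: 1 w.p. 1/36, 2 w.p. 1/12, 3 w.p. 5/36, 4 w.p. 7/36, 5 w.p. 1/4, 6 w.p. 11/36
E[payout] = (1/36)·1 + (1/12)·2 + (5/36)·3 + (7/36)·4 + (1/4)·5 + (11/36)·6 = 161/36

161/36 dollars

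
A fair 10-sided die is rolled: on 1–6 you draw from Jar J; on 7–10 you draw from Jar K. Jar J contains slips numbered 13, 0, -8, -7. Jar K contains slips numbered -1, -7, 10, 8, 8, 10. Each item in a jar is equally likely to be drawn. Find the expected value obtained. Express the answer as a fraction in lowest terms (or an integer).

E[X | Jar J] = (13 + 0 − 8 − 7)/4 = -1/2
E[X | Jar K] = (-1 − 7 + 10 + 8 + 8 + 10)/6 = 14/3
E[X] = (3/5)·(-1/2) + (2/5)·14/3 = 47/30

47/30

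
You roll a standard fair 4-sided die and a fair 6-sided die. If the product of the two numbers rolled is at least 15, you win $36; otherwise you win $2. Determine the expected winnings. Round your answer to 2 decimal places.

E[payout] = (19/24)·2 + (5/24)·36 = 109/12
≈ $9.08

$9.08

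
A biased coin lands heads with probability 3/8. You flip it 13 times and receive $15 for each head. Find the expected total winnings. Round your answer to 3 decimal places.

$73.125

E[#heads] = 13·3/8 = 39/8 (linearity over flips).
E[winnings] = 15·39/8 = 585/8.
≈ 73.125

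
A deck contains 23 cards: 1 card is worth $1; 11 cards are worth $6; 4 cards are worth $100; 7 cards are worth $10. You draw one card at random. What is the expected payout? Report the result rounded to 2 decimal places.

$23.35

E[payout] = (1/23)·1 + (11/23)·6 + (4/23)·100 + (7/23)·10 = 537/23
≈ $23.35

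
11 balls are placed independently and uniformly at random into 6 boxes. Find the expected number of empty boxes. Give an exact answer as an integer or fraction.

48828125/60466176

Let Xⱼ=1 if box j is empty. P(Xⱼ=1) = ((6-1)/6)^11 = 48828125/362797056.
By linearity, E[#empty] = 6·48828125/362797056 = 48828125/60466176.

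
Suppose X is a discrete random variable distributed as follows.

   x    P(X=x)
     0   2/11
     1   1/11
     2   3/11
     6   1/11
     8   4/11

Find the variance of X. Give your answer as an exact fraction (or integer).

1330/121

E[X] = (2/11)·0 + (1/11)·1 + (3/11)·2 + (1/11)·6 + (4/11)·8 = 45/11
E[X²] = (2/11)·0 + (1/11)·1 + (3/11)·4 + (1/11)·36 + (4/11)·64 = 305/11
Var(X) = 305/11 − (45/11)² = 1330/121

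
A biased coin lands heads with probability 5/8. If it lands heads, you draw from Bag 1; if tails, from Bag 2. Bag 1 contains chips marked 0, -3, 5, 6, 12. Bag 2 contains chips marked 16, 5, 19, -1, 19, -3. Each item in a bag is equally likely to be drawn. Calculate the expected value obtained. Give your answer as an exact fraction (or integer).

E[X | Bag 1] = (0 − 3 + 5 + 6 + 12)/5 = 4
E[X | Bag 2] = (16 + 5 + 19 − 1 + 19 − 3)/6 = 55/6
E[X] = (5/8)·4 + (3/8)·55/6 = 95/16

95/16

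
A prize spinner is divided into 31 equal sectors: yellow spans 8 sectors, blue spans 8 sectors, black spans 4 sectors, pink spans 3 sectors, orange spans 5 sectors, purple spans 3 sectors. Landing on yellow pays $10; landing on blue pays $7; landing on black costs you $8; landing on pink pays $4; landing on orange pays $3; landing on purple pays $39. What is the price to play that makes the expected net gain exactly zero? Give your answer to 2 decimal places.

E[payout] = (8/31)·10 + (8/31)·7 + (4/31)·(-8) + (3/31)·4 + (5/31)·3 + (3/31)·39 = 8
Fair fee = E[payout] = 8 ≈ $8.00

$8.00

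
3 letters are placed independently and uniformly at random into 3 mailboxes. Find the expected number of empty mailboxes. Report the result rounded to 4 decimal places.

Let Xⱼ=1 if mailbox j is empty. P(Xⱼ=1) = ((3-1)/3)^3 = 8/27.
By linearity, E[#empty] = 3·8/27 = 8/9.
≈ 0.8889

0.8889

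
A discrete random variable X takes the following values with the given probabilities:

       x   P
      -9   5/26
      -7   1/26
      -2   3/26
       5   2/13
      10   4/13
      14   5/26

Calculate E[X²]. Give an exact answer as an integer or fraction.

E[X²] = (5/26)·81 + (1/26)·49 + (3/26)·4 + (2/13)·25 + (4/13)·100 + (5/26)·196
     = 1173/13

1173/13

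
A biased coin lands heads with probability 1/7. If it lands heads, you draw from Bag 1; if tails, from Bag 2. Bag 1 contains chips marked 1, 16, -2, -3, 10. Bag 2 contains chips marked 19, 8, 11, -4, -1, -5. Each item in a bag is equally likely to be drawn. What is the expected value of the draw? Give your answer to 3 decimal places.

E[X | Bag 1] = (1 + 16 − 2 − 3 + 10)/5 = 22/5
E[X | Bag 2] = (19 + 8 + 11 − 4 − 1 − 5)/6 = 14/3
E[X] = (1/7)·22/5 + (6/7)·14/3 = 162/35 ≈ 4.629

4.629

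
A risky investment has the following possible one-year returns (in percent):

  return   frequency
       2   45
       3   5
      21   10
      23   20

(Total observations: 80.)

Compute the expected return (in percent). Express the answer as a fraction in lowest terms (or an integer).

Total = 80, so P(return=2) = 45/80, etc.
E[X] = (9/16)·2 + (1/16)·3 + (1/8)·21 + (1/4)·23
     = 155/16

155/16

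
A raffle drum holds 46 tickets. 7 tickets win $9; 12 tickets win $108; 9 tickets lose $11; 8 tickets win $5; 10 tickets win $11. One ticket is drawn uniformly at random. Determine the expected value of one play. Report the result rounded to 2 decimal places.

E[payout] = (7/46)·9 + (12/46)·108 + (9/46)·(-11) + (8/46)·5 + (10/46)·11 = 705/23
≈ $30.65

$30.65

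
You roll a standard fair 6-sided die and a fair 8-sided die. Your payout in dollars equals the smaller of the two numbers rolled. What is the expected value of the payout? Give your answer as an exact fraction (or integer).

133/48 dollars

Distribution of the smaller of the two numbers rolled: 1 w.p. 13/48, 2 w.p. 11/48, 3 w.p. 3/16, 4 w.p. 7/48, 5 w.p. 5/48, 6 w.p. 1/16
E[payout] = (13/48)·1 + (11/48)·2 + (3/16)·3 + (7/48)·4 + (5/48)·5 + (1/16)·6 = 133/48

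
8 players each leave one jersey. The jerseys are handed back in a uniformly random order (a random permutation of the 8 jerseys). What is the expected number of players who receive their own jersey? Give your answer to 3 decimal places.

Let Xᵢ = 1 if person i gets their own jersey. For each i, P(Xᵢ=1) = 1/8.
By linearity of expectation, E[X₁+…+X_8] = 8·(1/8) = 1.
≈ 1.000

1.000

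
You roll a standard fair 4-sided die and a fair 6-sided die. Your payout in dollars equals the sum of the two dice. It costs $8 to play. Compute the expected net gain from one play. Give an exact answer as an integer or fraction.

-$2

Distribution of the sum of the two dice: 2 w.p. 1/24, 3 w.p. 1/12, 4 w.p. 1/8, 5 w.p. 1/6, 6 w.p. 1/6, 7 w.p. 1/6, …
E[payout] = (1/24)·2 + (1/12)·3 + (1/8)·4 + (1/6)·5 + (1/6)·6 + (1/6)·7 + (1/8)·8 + (1/12)·9 + (1/24)·10 = 6
Expected profit = 6 − 8 = -2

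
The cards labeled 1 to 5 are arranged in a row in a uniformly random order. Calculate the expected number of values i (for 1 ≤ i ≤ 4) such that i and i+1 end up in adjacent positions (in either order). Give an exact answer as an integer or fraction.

For each i ∈ {1,…,4}, let Xᵢ = 1 if i and i+1 are adjacent. P(Xᵢ=1) = 2·(5−1)!/5! = 2/5.
By linearity, E[ΣXᵢ] = (4)·(2/5) = 8/5.

8/5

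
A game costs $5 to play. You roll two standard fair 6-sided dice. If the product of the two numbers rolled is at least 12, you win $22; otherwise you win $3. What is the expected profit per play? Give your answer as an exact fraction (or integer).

251/36 dollars

E[payout] = (19/36)·3 + (17/36)·22 = 431/36
Expected profit = 431/36 − 5 = 251/36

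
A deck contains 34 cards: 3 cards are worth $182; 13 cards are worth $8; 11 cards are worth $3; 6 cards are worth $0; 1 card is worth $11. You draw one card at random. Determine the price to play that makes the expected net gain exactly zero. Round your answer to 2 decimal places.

E[payout] = (3/34)·182 + (13/34)·8 + (11/34)·3 + (6/34)·0 + (1/34)·11 = 347/17
Fair fee = E[payout] = 347/17 ≈ $20.41

$20.41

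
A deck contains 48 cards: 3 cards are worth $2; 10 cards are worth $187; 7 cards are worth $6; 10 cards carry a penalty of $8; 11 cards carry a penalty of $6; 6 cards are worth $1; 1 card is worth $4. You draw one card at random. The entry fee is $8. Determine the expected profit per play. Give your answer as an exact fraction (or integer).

233/8 dollars

E[payout] = (3/48)·2 + (10/48)·187 + (7/48)·6 + (10/48)·(-8) + (11/48)·(-6) + (6/48)·1 + (1/48)·4 = 297/8
Expected profit = 297/8 − 8 = 233/8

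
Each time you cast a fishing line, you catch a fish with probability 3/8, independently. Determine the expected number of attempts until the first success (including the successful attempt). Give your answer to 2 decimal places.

For a geometric distribution, E[trials] = 1/p = 1/(3/8) = 8/3.
≈ 2.67

2.67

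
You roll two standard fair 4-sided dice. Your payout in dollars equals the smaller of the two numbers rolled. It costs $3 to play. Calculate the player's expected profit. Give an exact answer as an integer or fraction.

-9/8 dollars

Distribution of the smaller of the two numbers rolled: 1 w.p. 7/16, 2 w.p. 5/16, 3 w.p. 3/16, 4 w.p. 1/16
E[payout] = (7/16)·1 + (5/16)·2 + (3/16)·3 + (1/16)·4 = 15/8
Expected profit = 15/8 − 3 = -9/8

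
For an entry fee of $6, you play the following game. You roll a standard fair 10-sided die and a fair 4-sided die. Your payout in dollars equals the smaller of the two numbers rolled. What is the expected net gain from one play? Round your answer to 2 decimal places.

-$3.75

Distribution of the smaller of the two numbers rolled: 1 w.p. 13/40, 2 w.p. 11/40, 3 w.p. 9/40, 4 w.p. 7/40
E[payout] = (13/40)·1 + (11/40)·2 + (9/40)·3 + (7/40)·4 = 9/4
Expected profit = 9/4 − 6 = -15/4 ≈ -$3.75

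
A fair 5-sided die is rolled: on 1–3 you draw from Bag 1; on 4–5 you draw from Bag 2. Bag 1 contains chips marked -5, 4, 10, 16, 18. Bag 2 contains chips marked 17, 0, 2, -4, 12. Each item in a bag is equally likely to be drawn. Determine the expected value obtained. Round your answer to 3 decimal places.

E[X | Bag 1] = (-5 + 4 + 10 + 16 + 18)/5 = 43/5
E[X | Bag 2] = (17 + 0 + 2 − 4 + 12)/5 = 27/5
E[X] = (3/5)·43/5 + (2/5)·27/5 = 183/25 ≈ 7.320

7.320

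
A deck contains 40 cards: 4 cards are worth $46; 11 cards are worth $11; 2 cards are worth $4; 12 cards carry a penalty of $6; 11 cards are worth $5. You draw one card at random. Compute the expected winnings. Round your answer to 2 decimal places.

$7.40

E[payout] = (4/40)·46 + (11/40)·11 + (2/40)·4 + (12/40)·(-6) + (11/40)·5 = 37/5
≈ $7.40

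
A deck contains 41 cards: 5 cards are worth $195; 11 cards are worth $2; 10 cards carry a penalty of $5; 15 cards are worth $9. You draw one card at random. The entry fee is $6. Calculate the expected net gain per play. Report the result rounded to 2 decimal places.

E[payout] = (5/41)·195 + (11/41)·2 + (10/41)·(-5) + (15/41)·9 = 1082/41
Expected profit = 1082/41 − 6 = 836/41 ≈ $20.39

$20.39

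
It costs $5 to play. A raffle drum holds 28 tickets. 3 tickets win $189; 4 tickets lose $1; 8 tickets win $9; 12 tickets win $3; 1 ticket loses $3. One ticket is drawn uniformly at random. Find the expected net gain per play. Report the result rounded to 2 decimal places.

E[payout] = (3/28)·189 + (4/28)·(-1) + (8/28)·9 + (12/28)·3 + (1/28)·(-3) = 167/7
Expected profit = 167/7 − 5 = 132/7 ≈ $18.86

$18.86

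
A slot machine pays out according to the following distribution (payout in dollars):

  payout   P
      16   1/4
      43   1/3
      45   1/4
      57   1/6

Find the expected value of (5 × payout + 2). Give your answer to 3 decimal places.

197.417

E[5x+2] = (1/4)·82 + (1/3)·217 + (1/4)·227 + (1/6)·287
     = 2369/12 ≈ 197.417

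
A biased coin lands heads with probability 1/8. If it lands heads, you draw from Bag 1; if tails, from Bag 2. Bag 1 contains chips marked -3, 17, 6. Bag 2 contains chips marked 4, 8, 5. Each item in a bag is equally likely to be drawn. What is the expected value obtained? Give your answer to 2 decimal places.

5.79

E[X | Bag 1] = (-3 + 17 + 6)/3 = 20/3
E[X | Bag 2] = (4 + 8 + 5)/3 = 17/3
E[X] = (1/8)·20/3 + (7/8)·17/3 = 139/24 ≈ 5.79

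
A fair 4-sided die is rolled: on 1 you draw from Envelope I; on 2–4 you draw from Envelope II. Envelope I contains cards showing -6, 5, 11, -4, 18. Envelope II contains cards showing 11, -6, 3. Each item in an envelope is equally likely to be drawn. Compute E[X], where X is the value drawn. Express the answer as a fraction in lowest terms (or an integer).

E[X | Envelope I] = (-6 + 5 + 11 − 4 + 18)/5 = 24/5
E[X | Envelope II] = (11 − 6 + 3)/3 = 8/3
E[X] = (1/4)·24/5 + (3/4)·8/3 = 16/5

16/5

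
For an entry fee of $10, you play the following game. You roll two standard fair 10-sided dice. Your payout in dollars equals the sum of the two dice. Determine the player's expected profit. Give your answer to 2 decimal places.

Distribution of the sum of the two dice: 2 w.p. 1/100, 3 w.p. 1/50, 4 w.p. 3/100, 5 w.p. 1/25, 6 w.p. 1/20, 7 w.p. 3/50, …
E[payout] = (1/100)·2 + (1/50)·3 + (3/100)·4 + (1/25)·5 + (1/20)·6 + (3/50)·7 + (7/100)·8 + (2/25)·9 + (9/100)·10 + (1/10)·11 + (9/100)·12 + (2/25)·13 + (7/100)·14 + (3/50)·15 + (1/20)·16 + (1/25)·17 + (3/100)·18 + (1/50)·19 + (1/100)·20 = 11
Expected profit = 11 − 10 = 1 ≈ $1.00

$1.00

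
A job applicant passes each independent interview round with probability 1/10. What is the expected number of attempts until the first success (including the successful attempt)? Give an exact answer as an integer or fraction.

10

For a geometric distribution, E[trials] = 1/p = 1/(1/10) = 10.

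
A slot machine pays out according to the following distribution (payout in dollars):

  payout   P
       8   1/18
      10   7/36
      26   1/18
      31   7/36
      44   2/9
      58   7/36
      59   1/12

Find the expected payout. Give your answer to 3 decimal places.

$35.833

E[X] = (1/18)·8 + (7/36)·10 + (1/18)·26 + (7/36)·31 + (2/9)·44 + (7/36)·58 + (1/12)·59
     = 215/6 ≈ 35.833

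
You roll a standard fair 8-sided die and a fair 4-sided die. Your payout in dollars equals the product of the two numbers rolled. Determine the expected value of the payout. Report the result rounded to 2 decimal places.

$11.25

Distribution of the product of the two numbers rolled: 1 w.p. 1/32, 2 w.p. 1/16, 3 w.p. 1/16, 4 w.p. 3/32, 5 w.p. 1/32, 6 w.p. 3/32, …
E[payout] = (1/32)·1 + (1/16)·2 + (1/16)·3 + (3/32)·4 + (1/32)·5 + (3/32)·6 + (1/32)·7 + (3/32)·8 + (1/32)·9 + (1/32)·10 + (3/32)·12 + (1/32)·14 + (1/32)·15 + (1/16)·16 + (1/32)·18 + (1/32)·20 + (1/32)·21 + (1/16)·24 + (1/32)·28 + (1/32)·32 = 45/4
≈ $11.25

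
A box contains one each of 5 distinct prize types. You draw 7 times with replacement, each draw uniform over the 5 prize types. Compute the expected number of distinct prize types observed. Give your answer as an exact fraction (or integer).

Let Xⱼ=1 if type j appears at least once. P(Xⱼ=1) = 1 − ((5−1)/5)^7 = 61741/78125.
E[#distinct] = 5·61741/78125 = 61741/15625.

61741/15625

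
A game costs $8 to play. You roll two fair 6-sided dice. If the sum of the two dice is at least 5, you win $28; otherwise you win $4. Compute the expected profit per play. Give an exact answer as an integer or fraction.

E[payout] = (1/6)·4 + (5/6)·28 = 24
Expected profit = 24 − 8 = 16

$16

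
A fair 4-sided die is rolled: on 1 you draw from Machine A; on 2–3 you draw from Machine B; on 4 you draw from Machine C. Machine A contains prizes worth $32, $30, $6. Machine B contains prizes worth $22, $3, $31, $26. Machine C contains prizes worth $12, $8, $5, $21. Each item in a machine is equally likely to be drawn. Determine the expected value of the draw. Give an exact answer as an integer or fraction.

E[X | Machine A] = (32 + 30 + 6)/3 = 68/3
E[X | Machine B] = (22 + 3 + 31 + 26)/4 = 41/2
E[X | Machine C] = (12 + 8 + 5 + 21)/4 = 23/2
E[X] = (1/4)·68/3 + (1/2)·41/2 + (1/4)·23/2 = 451/24

451/24 dollars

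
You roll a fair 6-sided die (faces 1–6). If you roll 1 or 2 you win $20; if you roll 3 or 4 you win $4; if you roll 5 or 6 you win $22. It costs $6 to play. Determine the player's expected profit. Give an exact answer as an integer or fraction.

E[payout] = (1/3)·4 + (1/3)·20 + (1/3)·22 = 46/3
Expected profit = 46/3 − 6 = 28/3

28/3 dollars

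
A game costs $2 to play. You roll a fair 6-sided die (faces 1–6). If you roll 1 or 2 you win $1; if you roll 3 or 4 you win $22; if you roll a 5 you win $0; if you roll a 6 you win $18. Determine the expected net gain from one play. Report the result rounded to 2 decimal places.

$8.67

E[payout] = (1/6)·0 + (1/3)·1 + (1/6)·18 + (1/3)·22 = 32/3
Expected profit = 32/3 − 2 = 26/3 ≈ $8.67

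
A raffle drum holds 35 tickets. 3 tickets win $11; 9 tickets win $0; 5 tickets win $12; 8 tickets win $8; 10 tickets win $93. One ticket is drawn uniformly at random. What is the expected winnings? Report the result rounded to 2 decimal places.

$31.06

E[payout] = (3/35)·11 + (9/35)·0 + (5/35)·12 + (8/35)·8 + (10/35)·93 = 1087/35
≈ $31.06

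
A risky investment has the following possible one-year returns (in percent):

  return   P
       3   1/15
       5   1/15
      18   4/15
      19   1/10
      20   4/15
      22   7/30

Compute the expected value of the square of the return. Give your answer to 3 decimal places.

E[X²] = (1/15)·9 + (1/15)·25 + (4/15)·324 + (1/10)·361 + (4/15)·400 + (7/30)·484
     = 10331/30 ≈ 344.367

344.367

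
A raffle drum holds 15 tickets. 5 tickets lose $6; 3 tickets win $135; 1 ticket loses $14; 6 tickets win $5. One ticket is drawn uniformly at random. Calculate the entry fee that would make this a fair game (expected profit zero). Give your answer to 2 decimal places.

E[payout] = (5/15)·(-6) + (3/15)·135 + (1/15)·(-14) + (6/15)·5 = 391/15
Fair fee = E[payout] = 391/15 ≈ $26.07

$26.07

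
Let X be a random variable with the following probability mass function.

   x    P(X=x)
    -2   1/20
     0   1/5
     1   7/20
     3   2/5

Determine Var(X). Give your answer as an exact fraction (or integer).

E[X] = (1/20)·(-2) + (1/5)·0 + (7/20)·1 + (2/5)·3 = 29/20
E[X²] = (1/20)·4 + (1/5)·0 + (7/20)·1 + (2/5)·9 = 83/20
Var(X) = 83/20 − (29/20)² = 819/400

819/400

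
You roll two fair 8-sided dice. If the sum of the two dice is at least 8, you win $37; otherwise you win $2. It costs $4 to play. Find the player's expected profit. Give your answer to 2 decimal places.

$21.52

E[payout] = (21/64)·2 + (43/64)·37 = 1633/64
Expected profit = 1633/64 − 4 = 1377/64 ≈ $21.52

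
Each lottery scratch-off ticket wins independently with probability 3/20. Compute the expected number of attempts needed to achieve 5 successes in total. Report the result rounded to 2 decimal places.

33.33

By linearity (sum of 5 independent geometric waits), E[trials] = 5/p = 5/(3/20) = 100/3.
≈ 33.33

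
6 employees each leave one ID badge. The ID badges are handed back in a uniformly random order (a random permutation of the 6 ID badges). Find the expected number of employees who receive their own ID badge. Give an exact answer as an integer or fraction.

Let Xᵢ = 1 if person i gets their own ID badge. For each i, P(Xᵢ=1) = 1/6.
By linearity of expectation, E[X₁+…+X_6] = 6·(1/6) = 1.

1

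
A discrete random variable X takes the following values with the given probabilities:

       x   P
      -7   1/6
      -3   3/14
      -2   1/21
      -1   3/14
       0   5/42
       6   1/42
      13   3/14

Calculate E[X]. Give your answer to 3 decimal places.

0.810

E[X] = (1/6)·(-7) + (3/14)·(-3) + (1/21)·(-2) + (3/14)·(-1) + (5/42)·0 + (1/42)·6 + (3/14)·13
     = 17/21 ≈ 0.810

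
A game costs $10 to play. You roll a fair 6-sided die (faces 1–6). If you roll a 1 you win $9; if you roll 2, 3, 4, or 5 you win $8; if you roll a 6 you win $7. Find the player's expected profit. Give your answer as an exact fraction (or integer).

-$2

E[payout] = (1/6)·7 + (2/3)·8 + (1/6)·9 = 8
Expected profit = 8 − 10 = -2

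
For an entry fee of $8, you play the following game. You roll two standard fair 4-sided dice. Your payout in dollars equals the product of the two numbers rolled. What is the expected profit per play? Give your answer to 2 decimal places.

-$1.75

Distribution of the product of the two numbers rolled: 1 w.p. 1/16, 2 w.p. 1/8, 3 w.p. 1/8, 4 w.p. 3/16, 6 w.p. 1/8, 8 w.p. 1/8, …
E[payout] = (1/16)·1 + (1/8)·2 + (1/8)·3 + (3/16)·4 + (1/8)·6 + (1/8)·8 + (1/16)·9 + (1/8)·12 + (1/16)·16 = 25/4
Expected profit = 25/4 − 8 = -7/4 ≈ -$1.75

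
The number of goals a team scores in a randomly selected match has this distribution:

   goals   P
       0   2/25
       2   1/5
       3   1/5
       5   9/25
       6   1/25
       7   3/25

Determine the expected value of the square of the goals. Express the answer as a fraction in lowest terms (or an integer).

473/25

E[X²] = (2/25)·0 + (1/5)·4 + (1/5)·9 + (9/25)·25 + (1/25)·36 + (3/25)·49
     = 473/25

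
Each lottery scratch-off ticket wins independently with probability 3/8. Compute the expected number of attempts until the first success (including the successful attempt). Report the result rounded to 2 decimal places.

2.67

For a geometric distribution, E[trials] = 1/p = 1/(3/8) = 8/3.
≈ 2.67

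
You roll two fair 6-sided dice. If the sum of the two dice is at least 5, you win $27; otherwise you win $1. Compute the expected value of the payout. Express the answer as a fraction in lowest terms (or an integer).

68/3 dollars

E[payout] = (1/6)·1 + (5/6)·27 = 68/3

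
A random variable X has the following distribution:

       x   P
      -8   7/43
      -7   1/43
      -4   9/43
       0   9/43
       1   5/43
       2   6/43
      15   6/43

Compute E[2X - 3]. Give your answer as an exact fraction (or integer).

-113/43

E[2x-3] = (7/43)·(-19) + (1/43)·(-17) + (9/43)·(-11) + (9/43)·(-3) + (5/43)·(-1) + (6/43)·1 + (6/43)·27
     = -113/43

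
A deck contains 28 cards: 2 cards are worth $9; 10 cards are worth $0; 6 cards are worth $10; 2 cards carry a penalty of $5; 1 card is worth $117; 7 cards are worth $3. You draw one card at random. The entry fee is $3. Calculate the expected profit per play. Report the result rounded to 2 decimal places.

$4.36

E[payout] = (2/28)·9 + (10/28)·0 + (6/28)·10 + (2/28)·(-5) + (1/28)·117 + (7/28)·3 = 103/14
Expected profit = 103/14 − 3 = 61/14 ≈ $4.36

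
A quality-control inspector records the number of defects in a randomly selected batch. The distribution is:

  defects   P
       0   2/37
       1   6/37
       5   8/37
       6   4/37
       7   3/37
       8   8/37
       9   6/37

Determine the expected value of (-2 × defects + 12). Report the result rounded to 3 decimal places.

0.703

E[-2x+12] = (2/37)·12 + (6/37)·10 + (8/37)·2 + (4/37)·0 + (3/37)·(-2) + (8/37)·(-4) + (6/37)·(-6)
     = 26/37 ≈ 0.703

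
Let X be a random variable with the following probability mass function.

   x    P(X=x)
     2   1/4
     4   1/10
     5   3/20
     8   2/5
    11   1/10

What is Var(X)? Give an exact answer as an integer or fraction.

3459/400

E[X] = (1/4)·2 + (1/10)·4 + (3/20)·5 + (2/5)·8 + (1/10)·11 = 119/20
E[X²] = (1/4)·4 + (1/10)·16 + (3/20)·25 + (2/5)·64 + (1/10)·121 = 881/20
Var(X) = 881/20 − (119/20)² = 3459/400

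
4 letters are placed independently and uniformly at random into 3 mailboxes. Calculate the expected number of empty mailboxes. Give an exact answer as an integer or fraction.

Let Xⱼ=1 if mailbox j is empty. P(Xⱼ=1) = ((3-1)/3)^4 = 16/81.
By linearity, E[#empty] = 3·16/81 = 16/27.

16/27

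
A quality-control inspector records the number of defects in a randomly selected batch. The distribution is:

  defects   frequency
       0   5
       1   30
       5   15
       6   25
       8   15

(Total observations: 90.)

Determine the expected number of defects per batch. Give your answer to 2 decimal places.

4.17

Total = 90, so P(defects=0) = 5/90, etc.
E[X] = (1/18)·0 + (1/3)·1 + (1/6)·5 + (5/18)·6 + (1/6)·8
     = 25/6 ≈ 4.17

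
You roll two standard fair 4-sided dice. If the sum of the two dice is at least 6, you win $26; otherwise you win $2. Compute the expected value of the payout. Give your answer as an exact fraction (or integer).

$11

E[payout] = (5/8)·2 + (3/8)·26 = 11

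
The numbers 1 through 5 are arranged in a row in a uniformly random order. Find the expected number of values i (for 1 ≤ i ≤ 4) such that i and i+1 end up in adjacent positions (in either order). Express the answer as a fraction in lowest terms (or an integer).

For each i ∈ {1,…,4}, let Xᵢ = 1 if i and i+1 are adjacent. P(Xᵢ=1) = 2·(5−1)!/5! = 2/5.
By linearity, E[ΣXᵢ] = (4)·(2/5) = 8/5.

8/5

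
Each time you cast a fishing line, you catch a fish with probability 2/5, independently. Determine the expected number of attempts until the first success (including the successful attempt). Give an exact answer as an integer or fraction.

For a geometric distribution, E[trials] = 1/p = 1/(2/5) = 5/2.

5/2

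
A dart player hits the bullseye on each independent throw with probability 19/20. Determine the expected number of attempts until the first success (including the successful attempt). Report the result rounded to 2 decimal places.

1.05

For a geometric distribution, E[trials] = 1/p = 1/(19/20) = 20/19.
≈ 1.05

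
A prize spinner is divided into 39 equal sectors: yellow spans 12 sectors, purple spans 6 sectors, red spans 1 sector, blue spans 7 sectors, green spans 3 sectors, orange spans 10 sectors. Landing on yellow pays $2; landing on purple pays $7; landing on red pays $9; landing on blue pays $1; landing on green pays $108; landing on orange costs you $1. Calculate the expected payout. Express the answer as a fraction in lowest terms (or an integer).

132/13 dollars

E[payout] = (12/39)·2 + (6/39)·7 + (1/39)·9 + (7/39)·1 + (3/39)·108 + (10/39)·(-1) = 132/13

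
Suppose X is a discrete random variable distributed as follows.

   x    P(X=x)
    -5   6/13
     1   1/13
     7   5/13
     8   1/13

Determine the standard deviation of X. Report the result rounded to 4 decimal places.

E[X] = 14/13, E[X²] = 460/13
Var(X) = E[X²] − (E[X])² = 460/13 − 196/169 = 5784/169
SD(X) = √(5784/169) ≈ 5.8502

5.8502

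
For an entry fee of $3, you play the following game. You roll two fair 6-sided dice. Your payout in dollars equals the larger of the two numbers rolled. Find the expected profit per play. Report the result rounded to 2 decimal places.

$1.47

Distribution of the larger of the two numbers rolled: 1 w.p. 1/36, 2 w.p. 1/12, 3 w.p. 5/36, 4 w.p. 7/36, 5 w.p. 1/4, 6 w.p. 11/36
E[payout] = (1/36)·1 + (1/12)·2 + (5/36)·3 + (7/36)·4 + (1/4)·5 + (11/36)·6 = 161/36
Expected profit = 161/36 − 3 = 53/36 ≈ $1.47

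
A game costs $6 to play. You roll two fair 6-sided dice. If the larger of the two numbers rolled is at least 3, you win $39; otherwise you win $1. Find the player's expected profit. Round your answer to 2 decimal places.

$28.78

E[payout] = (1/9)·1 + (8/9)·39 = 313/9
Expected profit = 313/9 − 6 = 259/9 ≈ $28.78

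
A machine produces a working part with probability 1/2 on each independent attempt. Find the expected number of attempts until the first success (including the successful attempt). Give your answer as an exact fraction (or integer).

2

For a geometric distribution, E[trials] = 1/p = 1/(1/2) = 2.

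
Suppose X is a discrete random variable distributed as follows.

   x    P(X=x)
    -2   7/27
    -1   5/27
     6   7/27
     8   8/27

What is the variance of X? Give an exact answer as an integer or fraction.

E[X] = (7/27)·(-2) + (5/27)·(-1) + (7/27)·6 + (8/27)·8 = 29/9
E[X²] = (7/27)·4 + (5/27)·1 + (7/27)·36 + (8/27)·64 = 797/27
Var(X) = 797/27 − (29/9)² = 1550/81

1550/81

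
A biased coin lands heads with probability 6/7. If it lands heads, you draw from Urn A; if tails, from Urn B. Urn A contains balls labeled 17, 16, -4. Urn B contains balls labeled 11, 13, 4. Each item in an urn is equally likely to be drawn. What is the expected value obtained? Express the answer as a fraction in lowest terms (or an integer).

E[X | Urn A] = (17 + 16 − 4)/3 = 29/3
E[X | Urn B] = (11 + 13 + 4)/3 = 28/3
E[X] = (6/7)·29/3 + (1/7)·28/3 = 202/21

202/21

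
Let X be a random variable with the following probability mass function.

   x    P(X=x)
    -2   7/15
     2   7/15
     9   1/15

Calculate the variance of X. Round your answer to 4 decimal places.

E[X] = (7/15)·(-2) + (7/15)·2 + (1/15)·9 = 3/5
E[X²] = (7/15)·4 + (7/15)·4 + (1/15)·81 = 137/15
Var(X) = 137/15 − (3/5)² = 658/75 ≈ 8.7733

8.7733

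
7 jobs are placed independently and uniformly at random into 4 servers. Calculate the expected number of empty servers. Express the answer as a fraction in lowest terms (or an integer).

2187/4096

Let Xⱼ=1 if server j is empty. P(Xⱼ=1) = ((4-1)/4)^7 = 2187/16384.
By linearity, E[#empty] = 4·2187/16384 = 2187/4096.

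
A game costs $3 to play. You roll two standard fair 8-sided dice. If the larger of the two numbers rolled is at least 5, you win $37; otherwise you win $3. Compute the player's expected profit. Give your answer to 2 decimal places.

E[payout] = (1/4)·3 + (3/4)·37 = 57/2
Expected profit = 57/2 − 3 = 51/2 ≈ $25.50

$25.50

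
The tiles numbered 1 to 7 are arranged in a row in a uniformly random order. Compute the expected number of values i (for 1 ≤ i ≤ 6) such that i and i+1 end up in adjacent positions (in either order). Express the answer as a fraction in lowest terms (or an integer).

12/7

For each i ∈ {1,…,6}, let Xᵢ = 1 if i and i+1 are adjacent. P(Xᵢ=1) = 2·(7−1)!/7! = 2/7.
By linearity, E[ΣXᵢ] = (6)·(2/7) = 12/7.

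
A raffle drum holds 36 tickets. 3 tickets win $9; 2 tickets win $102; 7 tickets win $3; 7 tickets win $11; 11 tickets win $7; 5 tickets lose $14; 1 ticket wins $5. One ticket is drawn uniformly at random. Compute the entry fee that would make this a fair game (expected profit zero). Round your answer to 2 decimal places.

E[payout] = (3/36)·9 + (2/36)·102 + (7/36)·3 + (7/36)·11 + (11/36)·7 + (5/36)·(-14) + (1/36)·5 = 341/36
Fair fee = E[payout] = 341/36 ≈ $9.47

$9.47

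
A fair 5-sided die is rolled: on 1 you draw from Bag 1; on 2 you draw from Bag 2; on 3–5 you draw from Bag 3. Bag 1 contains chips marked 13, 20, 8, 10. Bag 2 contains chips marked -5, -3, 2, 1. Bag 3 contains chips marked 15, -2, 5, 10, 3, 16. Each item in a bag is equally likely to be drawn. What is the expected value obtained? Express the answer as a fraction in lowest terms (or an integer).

E[X | Bag 1] = (13 + 20 + 8 + 10)/4 = 51/4
E[X | Bag 2] = (-5 − 3 + 2 + 1)/4 = -5/4
E[X | Bag 3] = (15 − 2 + 5 + 10 + 3 + 16)/6 = 47/6
E[X] = (1/5)·51/4 + (1/5)·(-5/4) + (3/5)·47/6 = 7

7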